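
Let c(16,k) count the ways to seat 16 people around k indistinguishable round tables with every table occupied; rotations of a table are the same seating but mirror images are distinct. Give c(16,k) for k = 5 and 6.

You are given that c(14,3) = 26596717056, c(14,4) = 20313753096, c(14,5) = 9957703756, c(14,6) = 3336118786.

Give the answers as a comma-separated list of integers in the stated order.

2706813345600, 1009672107080

@15  (15,4):20313753096·14+26596717056→310989260400, (15,5):9957703756·14+20313753096→159721605680, (15,6):3336118786·14+9957703756→56663366760
@16  (16,5):159721605680·15+310989260400→2706813345600, (16,6):56663366760·15+159721605680→1009672107080
Read c(16,5) = 2706813345600, c(16,6) = 1009672107080.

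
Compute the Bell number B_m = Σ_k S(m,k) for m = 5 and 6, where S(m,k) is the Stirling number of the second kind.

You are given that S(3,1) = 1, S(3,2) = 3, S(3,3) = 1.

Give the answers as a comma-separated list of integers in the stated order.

row 4: T[4][1]=1·1+0=1  T[4][2]=2·3+1=7  T[4][3]=3·1+3=6  T[4][4]=4·0+1=1
row 5: T[5][1]=1·1+0=1  T[5][2]=2·7+1=15  T[5][3]=3·6+7=25  T[5][4]=4·1+6=10  T[5][5]=5·0+1=1
row 6: T[6][1]=1·1+0=1  T[6][2]=2·15+1=31  T[6][3]=3·25+15=90  T[6][4]=4·10+25=65  T[6][5]=5·1+10=15  T[6][6]=6·0+1=1
B_5 = ΣS(5,k) = 1+15+25+10+1 = 52
B_6 = ΣS(6,k) = 1+31+90+65+15+1 = 203

52, 203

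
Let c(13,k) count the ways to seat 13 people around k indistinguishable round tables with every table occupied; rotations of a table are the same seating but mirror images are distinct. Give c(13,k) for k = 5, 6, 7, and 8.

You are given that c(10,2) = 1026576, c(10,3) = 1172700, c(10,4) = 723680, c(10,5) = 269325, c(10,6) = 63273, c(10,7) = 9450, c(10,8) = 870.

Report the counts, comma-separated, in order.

657206836, 206070150, 44990231, 6926634

i=11: T(11,3)=1026576+10·1172700=12753576 | T(11,4)=1172700+10·723680=8409500 | T(11,5)=723680+10·269325=3416930 | T(11,6)=269325+10·63273=902055 | T(11,7)=63273+10·9450=157773 | T(11,8)=9450+10·870=18150
i=12: T(12,4)=12753576+11·8409500=105258076 | T(12,5)=8409500+11·3416930=45995730 | T(12,6)=3416930+11·902055=13339535 | T(12,7)=902055+11·157773=2637558 | T(12,8)=157773+11·18150=357423
i=13: T(13,5)=105258076+12·45995730=657206836 | T(13,6)=45995730+12·13339535=206070150 | T(13,7)=13339535+12·2637558=44990231 | T(13,8)=2637558+12·357423=6926634
Read c(13,5) = 657206836, c(13,6) = 206070150, c(13,7) = 44990231, c(13,8) = 6926634.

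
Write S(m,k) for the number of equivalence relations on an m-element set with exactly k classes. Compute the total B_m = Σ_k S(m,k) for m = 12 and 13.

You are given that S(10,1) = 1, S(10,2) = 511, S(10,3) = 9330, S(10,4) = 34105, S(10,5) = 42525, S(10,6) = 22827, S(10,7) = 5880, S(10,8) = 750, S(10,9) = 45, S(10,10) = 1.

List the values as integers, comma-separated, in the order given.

4213597, 27644437

row 11: T[11][1]=1·1+0=1  T[11][2]=2·511+1=1023  T[11][3]=3·9330+511=28501  T[11][4]=4·34105+9330=145750  T[11][5]=5·42525+34105=246730  T[11][6]=6·22827+42525=179487  T[11][7]=7·5880+22827=63987  T[11][8]=8·750+5880=11880  T[11][9]=9·45+750=1155  T[11][10]=10·1+45=55  T[11][11]=11·0+1=1
row 12: T[12][1]=1·1+0=1  T[12][2]=2·1023+1=2047  T[12][3]=3·28501+1023=86526  T[12][4]=4·145750+28501=611501  T[12][5]=5·246730+145750=1379400  T[12][6]=6·179487+246730=1323652  T[12][7]=7·63987+179487=627396  T[12][8]=8·11880+63987=159027  T[12][9]=9·1155+11880=22275  T[12][10]=10·55+1155=1705  T[12][11]=11·1+55=66  T[12][12]=12·0+1=1
row 13: T[13][1]=1·1+0=1  T[13][2]=2·2047+1=4095  T[13][3]=3·86526+2047=261625  T[13][4]=4·611501+86526=2532530  T[13][5]=5·1379400+611501=7508501  T[13][6]=6·1323652+1379400=9321312  T[13][7]=7·627396+1323652=5715424  T[13][8]=8·159027+627396=1899612  T[13][9]=9·22275+159027=359502  T[13][10]=10·1705+22275=39325  T[13][11]=11·66+1705=2431  T[13][12]=12·1+66=78  T[13][13]=13·0+1=1
B_12 = ΣS(12,k) = 1+2047+86526+611501+1379400+1323652+627396+159027+22275+1705+66+1 = 4213597
B_13 = ΣS(13,k) = 1+4095+261625+2532530+7508501+9321312+5715424+1899612+359502+39325+2431+78+1 = 27644437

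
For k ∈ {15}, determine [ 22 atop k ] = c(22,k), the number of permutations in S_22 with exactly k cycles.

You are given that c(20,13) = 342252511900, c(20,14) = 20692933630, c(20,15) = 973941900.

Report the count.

row 21: T[21][14]=20·20692933630+342252511900=756111184500  T[21][15]=20·973941900+20692933630=40171771630
row 22: T[22][15]=21·40171771630+756111184500=1599718388730
Read c(22,15) = 1599718388730.

1599718388730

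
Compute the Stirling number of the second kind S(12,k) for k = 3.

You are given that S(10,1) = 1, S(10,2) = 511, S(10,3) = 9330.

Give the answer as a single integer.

86526

[11] T[11,2]:2*511+1=1023 · T[11,3]:3*9330+511=28501
[12] T[12,3]:3*28501+1023=86526
Read S(12,3) = 86526.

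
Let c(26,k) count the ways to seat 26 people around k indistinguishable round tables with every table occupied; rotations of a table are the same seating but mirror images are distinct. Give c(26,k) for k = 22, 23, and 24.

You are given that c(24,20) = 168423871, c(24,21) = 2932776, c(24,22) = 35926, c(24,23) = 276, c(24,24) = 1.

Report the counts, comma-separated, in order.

r25: T_25,21=24×2932776+168423871=238810495; T_25,22=24×35926+2932776=3795000; T_25,23=24×276+35926=42550; T_25,24=24×1+276=300
r26: T_26,22=25×3795000+238810495=333685495; T_26,23=25×42550+3795000=4858750; T_26,24=25×300+42550=50050
Read c(26,22) = 333685495, c(26,23) = 4858750, c(26,24) = 50050.

333685495, 4858750, 50050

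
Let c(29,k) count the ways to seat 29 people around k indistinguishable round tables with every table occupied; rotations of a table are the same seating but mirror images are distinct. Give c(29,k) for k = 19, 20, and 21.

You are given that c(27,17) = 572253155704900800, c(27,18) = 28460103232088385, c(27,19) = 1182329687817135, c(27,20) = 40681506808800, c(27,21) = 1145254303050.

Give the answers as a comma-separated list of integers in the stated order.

3031400077459516035, 124243455209483610, 4285624815406935

[28] T[28,18]:27*28460103232088385+572253155704900800=1340675942971287195 · T[28,19]:27*1182329687817135+28460103232088385=60383004803151030 · T[28,20]:27*40681506808800+1182329687817135=2280730371654735 · T[28,21]:27*1145254303050+40681506808800=71603372991150
[29] T[29,19]:28*60383004803151030+1340675942971287195=3031400077459516035 · T[29,20]:28*2280730371654735+60383004803151030=124243455209483610 · T[29,21]:28*71603372991150+2280730371654735=4285624815406935
Read c(29,19) = 3031400077459516035, c(29,20) = 124243455209483610, c(29,21) = 4285624815406935.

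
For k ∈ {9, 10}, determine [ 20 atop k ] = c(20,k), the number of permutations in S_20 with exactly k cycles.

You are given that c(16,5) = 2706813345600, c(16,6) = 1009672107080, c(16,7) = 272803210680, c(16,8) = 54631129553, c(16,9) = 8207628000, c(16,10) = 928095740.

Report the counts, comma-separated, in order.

r17: T_17,6=16×1009672107080+2706813345600=18861567058880; T_17,7=16×272803210680+1009672107080=5374523477960; T_17,8=16×54631129553+272803210680=1146901283528; T_17,9=16×8207628000+54631129553=185953177553; T_17,10=16×928095740+8207628000=23057159840
r18: T_18,7=17×5374523477960+18861567058880=110228466184200; T_18,8=17×1146901283528+5374523477960=24871845297936; T_18,9=17×185953177553+1146901283528=4308105301929; T_18,10=17×23057159840+185953177553=577924894833
r19: T_19,8=18×24871845297936+110228466184200=557921681547048; T_19,9=18×4308105301929+24871845297936=102417740732658; T_19,10=18×577924894833+4308105301929=14710753408923
r20: T_20,9=19×102417740732658+557921681547048=2503858755467550; T_20,10=19×14710753408923+102417740732658=381922055502195
Read c(20,9) = 2503858755467550, c(20,10) = 381922055502195.

2503858755467550, 381922055502195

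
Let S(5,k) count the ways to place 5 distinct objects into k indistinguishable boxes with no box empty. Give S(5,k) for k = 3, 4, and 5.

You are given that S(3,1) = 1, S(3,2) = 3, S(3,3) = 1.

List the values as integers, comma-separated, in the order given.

row 4: T[4][2]=2·3+1=7  T[4][3]=3·1+3=6  T[4][4]=4·0+1=1
row 5: T[5][3]=3·6+7=25  T[5][4]=4·1+6=10  T[5][5]=5·0+1=1
Read S(5,3) = 25, S(5,4) = 10, S(5,5) = 1.

25, 10, 1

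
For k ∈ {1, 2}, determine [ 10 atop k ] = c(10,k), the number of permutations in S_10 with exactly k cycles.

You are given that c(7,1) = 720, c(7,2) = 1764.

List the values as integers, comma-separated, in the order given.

[8] T[8,1]:7*720+0=5040 · T[8,2]:7*1764+720=13068
[9] T[9,1]:8*5040+0=40320 · T[9,2]:8*13068+5040=109584
[10] T[10,1]:9*40320+0=362880 · T[10,2]:9*109584+40320=1026576
Read c(10,1) = 362880, c(10,2) = 1026576.

362880, 1026576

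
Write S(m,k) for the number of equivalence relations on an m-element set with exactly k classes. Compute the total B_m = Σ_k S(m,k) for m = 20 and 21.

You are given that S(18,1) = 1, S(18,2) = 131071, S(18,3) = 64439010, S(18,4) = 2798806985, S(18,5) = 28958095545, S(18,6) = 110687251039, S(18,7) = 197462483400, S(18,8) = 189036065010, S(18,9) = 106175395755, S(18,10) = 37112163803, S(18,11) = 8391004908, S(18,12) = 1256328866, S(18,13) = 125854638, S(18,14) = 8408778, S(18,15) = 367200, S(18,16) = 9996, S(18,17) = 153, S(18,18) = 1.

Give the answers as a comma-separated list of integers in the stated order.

51724158235372, 474869816156751

i=19: T(19,1)=0+1·1=1 | T(19,2)=1+2·131071=262143 | T(19,3)=131071+3·64439010=193448101 | T(19,4)=64439010+4·2798806985=11259666950 | T(19,5)=2798806985+5·28958095545=147589284710 | T(19,6)=28958095545+6·110687251039=693081601779 | T(19,7)=110687251039+7·197462483400=1492924634839 | T(19,8)=197462483400+8·189036065010=1709751003480 | T(19,9)=189036065010+9·106175395755=1144614626805 | T(19,10)=106175395755+10·37112163803=477297033785 | T(19,11)=37112163803+11·8391004908=129413217791 | T(19,12)=8391004908+12·1256328866=23466951300 | T(19,13)=1256328866+13·125854638=2892439160 | T(19,14)=125854638+14·8408778=243577530 | T(19,15)=8408778+15·367200=13916778 | T(19,16)=367200+16·9996=527136 | T(19,17)=9996+17·153=12597 | T(19,18)=153+18·1=171 | T(19,19)=1+19·0=1
i=20: T(20,1)=0+1·1=1 | T(20,2)=1+2·262143=524287 | T(20,3)=262143+3·193448101=580606446 | T(20,4)=193448101+4·11259666950=45232115901 | T(20,5)=11259666950+5·147589284710=749206090500 | T(20,6)=147589284710+6·693081601779=4306078895384 | T(20,7)=693081601779+7·1492924634839=11143554045652 | T(20,8)=1492924634839+8·1709751003480=15170932662679 | T(20,9)=1709751003480+9·1144614626805=12011282644725 | T(20,10)=1144614626805+10·477297033785=5917584964655 | T(20,11)=477297033785+11·129413217791=1900842429486 | T(20,12)=129413217791+12·23466951300=411016633391 | T(20,13)=23466951300+13·2892439160=61068660380 | T(20,14)=2892439160+14·243577530=6302524580 | T(20,15)=243577530+15·13916778=452329200 | T(20,16)=13916778+16·527136=22350954 | T(20,17)=527136+17·12597=741285 | T(20,18)=12597+18·171=15675 | T(20,19)=171+19·1=190 | T(20,20)=1+20·0=1
i=21: T(21,1)=0+1·1=1 | T(21,2)=1+2·524287=1048575 | T(21,3)=524287+3·580606446=1742343625 | T(21,4)=580606446+4·45232115901=181509070050 | T(21,5)=45232115901+5·749206090500=3791262568401 | T(21,6)=749206090500+6·4306078895384=26585679462804 | T(21,7)=4306078895384+7·11143554045652=82310957214948 | T(21,8)=11143554045652+8·15170932662679=132511015347084 | T(21,9)=15170932662679+9·12011282644725=123272476465204 | T(21,10)=12011282644725+10·5917584964655=71187132291275 | T(21,11)=5917584964655+11·1900842429486=26826851689001 | T(21,12)=1900842429486+12·411016633391=6833042030178 | T(21,13)=411016633391+13·61068660380=1204909218331 | T(21,14)=61068660380+14·6302524580=149304004500 | T(21,15)=6302524580+15·452329200=13087462580 | T(21,16)=452329200+16·22350954=809944464 | T(21,17)=22350954+17·741285=34952799 | T(21,18)=741285+18·15675=1023435 | T(21,19)=15675+19·190=19285 | T(21,20)=190+20·1=210 | T(21,21)=1+21·0=1
B_20 = ΣS(20,k) = 1+524287+580606446+45232115901+749206090500+4306078895384+11143554045652+15170932662679+12011282644725+5917584964655+1900842429486+411016633391+61068660380+6302524580+452329200+22350954+741285+15675+190+1 = 51724158235372
B_21 = ΣS(21,k) = 1+1048575+1742343625+181509070050+3791262568401+26585679462804+82310957214948+132511015347084+123272476465204+71187132291275+26826851689001+6833042030178+1204909218331+149304004500+13087462580+809944464+34952799+1023435+19285+210+1 = 474869816156751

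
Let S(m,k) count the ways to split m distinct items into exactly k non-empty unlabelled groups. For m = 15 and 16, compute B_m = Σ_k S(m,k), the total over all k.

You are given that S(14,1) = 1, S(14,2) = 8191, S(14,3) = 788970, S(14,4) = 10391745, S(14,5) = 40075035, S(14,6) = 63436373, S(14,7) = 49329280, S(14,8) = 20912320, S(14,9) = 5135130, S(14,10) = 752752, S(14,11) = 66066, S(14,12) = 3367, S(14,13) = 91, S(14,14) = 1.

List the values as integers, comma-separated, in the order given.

r15: T_15,1=1×1+0=1; T_15,2=2×8191+1=16383; T_15,3=3×788970+8191=2375101; T_15,4=4×10391745+788970=42355950; T_15,5=5×40075035+10391745=210766920; T_15,6=6×63436373+40075035=420693273; T_15,7=7×49329280+63436373=408741333; T_15,8=8×20912320+49329280=216627840; T_15,9=9×5135130+20912320=67128490; T_15,10=10×752752+5135130=12662650; T_15,11=11×66066+752752=1479478; T_15,12=12×3367+66066=106470; T_15,13=13×91+3367=4550; T_15,14=14×1+91=105; T_15,15=15×0+1=1
r16: T_16,1=1×1+0=1; T_16,2=2×16383+1=32767; T_16,3=3×2375101+16383=7141686; T_16,4=4×42355950+2375101=171798901; T_16,5=5×210766920+42355950=1096190550; T_16,6=6×420693273+210766920=2734926558; T_16,7=7×408741333+420693273=3281882604; T_16,8=8×216627840+408741333=2141764053; T_16,9=9×67128490+216627840=820784250; T_16,10=10×12662650+67128490=193754990; T_16,11=11×1479478+12662650=28936908; T_16,12=12×106470+1479478=2757118; T_16,13=13×4550+106470=165620; T_16,14=14×105+4550=6020; T_16,15=15×1+105=120; T_16,16=16×0+1=1
B_15 = ΣS(15,k) = 1+16383+2375101+42355950+210766920+420693273+408741333+216627840+67128490+12662650+1479478+106470+4550+105+1 = 1382958545
B_16 = ΣS(16,k) = 1+32767+7141686+171798901+1096190550+2734926558+3281882604+2141764053+820784250+193754990+28936908+2757118+165620+6020+120+1 = 10480142147

1382958545, 10480142147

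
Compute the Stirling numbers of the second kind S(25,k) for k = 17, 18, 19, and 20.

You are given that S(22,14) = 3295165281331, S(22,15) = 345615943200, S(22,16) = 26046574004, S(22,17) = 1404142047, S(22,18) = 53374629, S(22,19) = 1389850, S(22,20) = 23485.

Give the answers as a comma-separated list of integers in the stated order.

r23: T_23,15=15×345615943200+3295165281331=8479404429331; T_23,16=16×26046574004+345615943200=762361127264; T_23,17=17×1404142047+26046574004=49916988803; T_23,18=18×53374629+1404142047=2364885369; T_23,19=19×1389850+53374629=79781779; T_23,20=20×23485+1389850=1859550
r24: T_24,16=16×762361127264+8479404429331=20677182465555; T_24,17=17×49916988803+762361127264=1610949936915; T_24,18=18×2364885369+49916988803=92484925445; T_24,19=19×79781779+2364885369=3880739170; T_24,20=20×1859550+79781779=116972779
r25: T_25,17=17×1610949936915+20677182465555=48063331393110; T_25,18=18×92484925445+1610949936915=3275678594925; T_25,19=19×3880739170+92484925445=166218969675; T_25,20=20×116972779+3880739170=6220194750
Read S(25,17) = 48063331393110, S(25,18) = 3275678594925, S(25,19) = 166218969675, S(25,20) = 6220194750.

48063331393110, 3275678594925, 166218969675, 6220194750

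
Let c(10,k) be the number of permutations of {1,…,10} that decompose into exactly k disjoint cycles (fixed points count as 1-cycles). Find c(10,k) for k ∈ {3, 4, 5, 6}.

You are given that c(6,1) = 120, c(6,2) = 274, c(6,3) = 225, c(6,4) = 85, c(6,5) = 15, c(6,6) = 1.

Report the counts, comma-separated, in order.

1172700, 723680, 269325, 63273

r7: T_7,1=6×120+0=720; T_7,2=6×274+120=1764; T_7,3=6×225+274=1624; T_7,4=6×85+225=735; T_7,5=6×15+85=175; T_7,6=6×1+15=21
r8: T_8,1=7×720+0=5040; T_8,2=7×1764+720=13068; T_8,3=7×1624+1764=13132; T_8,4=7×735+1624=6769; T_8,5=7×175+735=1960; T_8,6=7×21+175=322
r9: T_9,2=8×13068+5040=109584; T_9,3=8×13132+13068=118124; T_9,4=8×6769+13132=67284; T_9,5=8×1960+6769=22449; T_9,6=8×322+1960=4536
r10: T_10,3=9×118124+109584=1172700; T_10,4=9×67284+118124=723680; T_10,5=9×22449+67284=269325; T_10,6=9×4536+22449=63273
Read c(10,3) = 1172700, c(10,4) = 723680, c(10,5) = 269325, c(10,6) = 63273.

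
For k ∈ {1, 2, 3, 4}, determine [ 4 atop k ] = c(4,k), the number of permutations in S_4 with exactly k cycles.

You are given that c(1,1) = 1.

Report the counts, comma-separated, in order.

[2] T[2,1]:1*1+0=1 · T[2,2]:1*0+1=1
[3] T[3,1]:2*1+0=2 · T[3,2]:2*1+1=3 · T[3,3]:2*0+1=1
[4] T[4,1]:3*2+0=6 · T[4,2]:3*3+2=11 · T[4,3]:3*1+3=6 · T[4,4]:3*0+1=1
Read c(4,1) = 6, c(4,2) = 11, c(4,3) = 6, c(4,4) = 1.

6, 11, 6, 1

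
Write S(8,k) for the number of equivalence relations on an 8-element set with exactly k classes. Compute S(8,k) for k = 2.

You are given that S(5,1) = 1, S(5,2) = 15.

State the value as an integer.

127

r6: T_6,1=1×1+0=1; T_6,2=2×15+1=31
r7: T_7,1=1×1+0=1; T_7,2=2×31+1=63
r8: T_8,2=2×63+1=127
Read S(8,2) = 127.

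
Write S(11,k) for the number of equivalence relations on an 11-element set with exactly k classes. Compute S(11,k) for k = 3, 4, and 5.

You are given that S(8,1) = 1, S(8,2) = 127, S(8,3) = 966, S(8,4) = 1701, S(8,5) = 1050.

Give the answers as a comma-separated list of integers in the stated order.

@9  (9,1):1·1+0→1, (9,2):127·2+1→255, (9,3):966·3+127→3025, (9,4):1701·4+966→7770, (9,5):1050·5+1701→6951
@10  (10,2):255·2+1→511, (10,3):3025·3+255→9330, (10,4):7770·4+3025→34105, (10,5):6951·5+7770→42525
@11  (11,3):9330·3+511→28501, (11,4):34105·4+9330→145750, (11,5):42525·5+34105→246730
Read S(11,3) = 28501, S(11,4) = 145750, S(11,5) = 246730.

28501, 145750, 246730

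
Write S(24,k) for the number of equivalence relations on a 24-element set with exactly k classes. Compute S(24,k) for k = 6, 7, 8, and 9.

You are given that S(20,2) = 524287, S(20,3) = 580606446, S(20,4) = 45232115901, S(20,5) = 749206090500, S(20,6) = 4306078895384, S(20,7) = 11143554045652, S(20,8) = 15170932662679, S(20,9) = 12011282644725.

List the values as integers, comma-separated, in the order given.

6090236036084530, 31677463851804540, 82318282158320505, 120622574326072500

[21] T[21,3]:3*580606446+524287=1742343625 · T[21,4]:4*45232115901+580606446=181509070050 · T[21,5]:5*749206090500+45232115901=3791262568401 · T[21,6]:6*4306078895384+749206090500=26585679462804 · T[21,7]:7*11143554045652+4306078895384=82310957214948 · T[21,8]:8*15170932662679+11143554045652=132511015347084 · T[21,9]:9*12011282644725+15170932662679=123272476465204
[22] T[22,4]:4*181509070050+1742343625=727778623825 · T[22,5]:5*3791262568401+181509070050=19137821912055 · T[22,6]:6*26585679462804+3791262568401=163305339345225 · T[22,7]:7*82310957214948+26585679462804=602762379967440 · T[22,8]:8*132511015347084+82310957214948=1142399079991620 · T[22,9]:9*123272476465204+132511015347084=1241963303533920
[23] T[23,5]:5*19137821912055+727778623825=96416888184100 · T[23,6]:6*163305339345225+19137821912055=998969857983405 · T[23,7]:7*602762379967440+163305339345225=4382641999117305 · T[23,8]:8*1142399079991620+602762379967440=9741955019900400 · T[23,9]:9*1241963303533920+1142399079991620=12320068811796900
[24] T[24,6]:6*998969857983405+96416888184100=6090236036084530 · T[24,7]:7*4382641999117305+998969857983405=31677463851804540 · T[24,8]:8*9741955019900400+4382641999117305=82318282158320505 · T[24,9]:9*12320068811796900+9741955019900400=120622574326072500
Read S(24,6) = 6090236036084530, S(24,7) = 31677463851804540, S(24,8) = 82318282158320505, S(24,9) = 120622574326072500.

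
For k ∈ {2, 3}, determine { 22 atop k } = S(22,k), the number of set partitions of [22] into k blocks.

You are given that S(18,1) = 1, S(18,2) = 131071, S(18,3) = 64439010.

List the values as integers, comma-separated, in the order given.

i=19: T(19,1)=0+1·1=1 | T(19,2)=1+2·131071=262143 | T(19,3)=131071+3·64439010=193448101
i=20: T(20,1)=0+1·1=1 | T(20,2)=1+2·262143=524287 | T(20,3)=262143+3·193448101=580606446
i=21: T(21,1)=0+1·1=1 | T(21,2)=1+2·524287=1048575 | T(21,3)=524287+3·580606446=1742343625
i=22: T(22,2)=1+2·1048575=2097151 | T(22,3)=1048575+3·1742343625=5228079450
Read S(22,2) = 2097151, S(22,3) = 5228079450.

2097151, 5228079450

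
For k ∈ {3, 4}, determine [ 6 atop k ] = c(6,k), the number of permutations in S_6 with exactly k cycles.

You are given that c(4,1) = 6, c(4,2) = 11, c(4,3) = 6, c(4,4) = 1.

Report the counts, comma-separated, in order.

@5  (5,2):11·4+6→50, (5,3):6·4+11→35, (5,4):1·4+6→10
@6  (6,3):35·5+50→225, (6,4):10·5+35→85
Read c(6,3) = 225, c(6,4) = 85.

225, 85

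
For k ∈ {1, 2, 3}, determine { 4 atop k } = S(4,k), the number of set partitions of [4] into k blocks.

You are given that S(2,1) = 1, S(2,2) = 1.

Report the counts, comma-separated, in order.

@3  (3,1):1·1+0→1, (3,2):1·2+1→3, (3,3):0·3+1→1
@4  (4,1):1·1+0→1, (4,2):3·2+1→7, (4,3):1·3+3→6
Read S(4,1) = 1, S(4,2) = 7, S(4,3) = 6.

1, 7, 6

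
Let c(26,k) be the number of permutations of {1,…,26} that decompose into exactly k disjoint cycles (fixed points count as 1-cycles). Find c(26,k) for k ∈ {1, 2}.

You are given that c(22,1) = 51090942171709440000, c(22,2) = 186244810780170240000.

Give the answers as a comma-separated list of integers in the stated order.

15511210043330985984000000, 59190128811701203599360000

i=23: T(23,1)=0+22·51090942171709440000=1124000727777607680000 | T(23,2)=51090942171709440000+22·186244810780170240000=4148476779335454720000
i=24: T(24,1)=0+23·1124000727777607680000=25852016738884976640000 | T(24,2)=1124000727777607680000+23·4148476779335454720000=96538966652493066240000
i=25: T(25,1)=0+24·25852016738884976640000=620448401733239439360000 | T(25,2)=25852016738884976640000+24·96538966652493066240000=2342787216398718566400000
i=26: T(26,1)=0+25·620448401733239439360000=15511210043330985984000000 | T(26,2)=620448401733239439360000+25·2342787216398718566400000=59190128811701203599360000
Read c(26,1) = 15511210043330985984000000, c(26,2) = 59190128811701203599360000.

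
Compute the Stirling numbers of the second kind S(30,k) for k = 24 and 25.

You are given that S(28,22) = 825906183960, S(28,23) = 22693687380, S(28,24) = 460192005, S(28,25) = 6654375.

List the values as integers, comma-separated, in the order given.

[29] T[29,23]:23*22693687380+825906183960=1347860993700 · T[29,24]:24*460192005+22693687380=33738295500 · T[29,25]:25*6654375+460192005=626551380
[30] T[30,24]:24*33738295500+1347860993700=2157580085700 · T[30,25]:25*626551380+33738295500=49402080000
Read S(30,24) = 2157580085700, S(30,25) = 49402080000.

2157580085700, 49402080000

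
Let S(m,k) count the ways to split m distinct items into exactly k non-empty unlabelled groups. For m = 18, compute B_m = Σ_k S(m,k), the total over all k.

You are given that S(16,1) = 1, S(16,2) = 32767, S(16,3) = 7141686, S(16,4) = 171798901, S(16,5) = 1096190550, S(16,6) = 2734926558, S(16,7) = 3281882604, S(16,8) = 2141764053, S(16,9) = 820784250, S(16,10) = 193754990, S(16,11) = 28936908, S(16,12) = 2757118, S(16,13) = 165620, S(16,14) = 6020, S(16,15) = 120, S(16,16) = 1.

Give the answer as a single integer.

[17] T[17,1]:1*1+0=1 · T[17,2]:2*32767+1=65535 · T[17,3]:3*7141686+32767=21457825 · T[17,4]:4*171798901+7141686=694337290 · T[17,5]:5*1096190550+171798901=5652751651 · T[17,6]:6*2734926558+1096190550=17505749898 · T[17,7]:7*3281882604+2734926558=25708104786 · T[17,8]:8*2141764053+3281882604=20415995028 · T[17,9]:9*820784250+2141764053=9528822303 · T[17,10]:10*193754990+820784250=2758334150 · T[17,11]:11*28936908+193754990=512060978 · T[17,12]:12*2757118+28936908=62022324 · T[17,13]:13*165620+2757118=4910178 · T[17,14]:14*6020+165620=249900 · T[17,15]:15*120+6020=7820 · T[17,16]:16*1+120=136 · T[17,17]:17*0+1=1
[18] T[18,1]:1*1+0=1 · T[18,2]:2*65535+1=131071 · T[18,3]:3*21457825+65535=64439010 · T[18,4]:4*694337290+21457825=2798806985 · T[18,5]:5*5652751651+694337290=28958095545 · T[18,6]:6*17505749898+5652751651=110687251039 · T[18,7]:7*25708104786+17505749898=197462483400 · T[18,8]:8*20415995028+25708104786=189036065010 · T[18,9]:9*9528822303+20415995028=106175395755 · T[18,10]:10*2758334150+9528822303=37112163803 · T[18,11]:11*512060978+2758334150=8391004908 · T[18,12]:12*62022324+512060978=1256328866 · T[18,13]:13*4910178+62022324=125854638 · T[18,14]:14*249900+4910178=8408778 · T[18,15]:15*7820+249900=367200 · T[18,16]:16*136+7820=9996 · T[18,17]:17*1+136=153 · T[18,18]:18*0+1=1
B_18 = ΣS(18,k) = 1+131071+64439010+2798806985+28958095545+110687251039+197462483400+189036065010+106175395755+37112163803+8391004908+1256328866+125854638+8408778+367200+9996+153+1 = 682076806159

682076806159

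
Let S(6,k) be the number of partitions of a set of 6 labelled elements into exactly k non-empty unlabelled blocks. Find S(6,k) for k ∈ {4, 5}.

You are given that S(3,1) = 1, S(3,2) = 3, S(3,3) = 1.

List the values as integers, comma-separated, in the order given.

65, 15

@4  (4,2):3·2+1→7, (4,3):1·3+3→6, (4,4):0·4+1→1
@5  (5,3):6·3+7→25, (5,4):1·4+6→10, (5,5):0·5+1→1
@6  (6,4):10·4+25→65, (6,5):1·5+10→15
Read S(6,4) = 65, S(6,5) = 15.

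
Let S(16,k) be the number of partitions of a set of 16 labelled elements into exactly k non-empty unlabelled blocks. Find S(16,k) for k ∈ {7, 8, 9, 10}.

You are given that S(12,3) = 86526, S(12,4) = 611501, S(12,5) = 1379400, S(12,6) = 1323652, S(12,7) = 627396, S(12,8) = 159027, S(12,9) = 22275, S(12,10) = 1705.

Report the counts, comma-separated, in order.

3281882604, 2141764053, 820784250, 193754990

i=13: T(13,4)=86526+4·611501=2532530 | T(13,5)=611501+5·1379400=7508501 | T(13,6)=1379400+6·1323652=9321312 | T(13,7)=1323652+7·627396=5715424 | T(13,8)=627396+8·159027=1899612 | T(13,9)=159027+9·22275=359502 | T(13,10)=22275+10·1705=39325
i=14: T(14,5)=2532530+5·7508501=40075035 | T(14,6)=7508501+6·9321312=63436373 | T(14,7)=9321312+7·5715424=49329280 | T(14,8)=5715424+8·1899612=20912320 | T(14,9)=1899612+9·359502=5135130 | T(14,10)=359502+10·39325=752752
i=15: T(15,6)=40075035+6·63436373=420693273 | T(15,7)=63436373+7·49329280=408741333 | T(15,8)=49329280+8·20912320=216627840 | T(15,9)=20912320+9·5135130=67128490 | T(15,10)=5135130+10·752752=12662650
i=16: T(16,7)=420693273+7·408741333=3281882604 | T(16,8)=408741333+8·216627840=2141764053 | T(16,9)=216627840+9·67128490=820784250 | T(16,10)=67128490+10·12662650=193754990
Read S(16,7) = 3281882604, S(16,8) = 2141764053, S(16,9) = 820784250, S(16,10) = 193754990.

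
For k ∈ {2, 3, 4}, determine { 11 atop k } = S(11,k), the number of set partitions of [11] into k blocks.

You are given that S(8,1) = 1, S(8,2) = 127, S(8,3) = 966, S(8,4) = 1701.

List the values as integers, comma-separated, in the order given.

1023, 28501, 145750

i=9: T(9,1)=0+1·1=1 | T(9,2)=1+2·127=255 | T(9,3)=127+3·966=3025 | T(9,4)=966+4·1701=7770
i=10: T(10,1)=0+1·1=1 | T(10,2)=1+2·255=511 | T(10,3)=255+3·3025=9330 | T(10,4)=3025+4·7770=34105
i=11: T(11,2)=1+2·511=1023 | T(11,3)=511+3·9330=28501 | T(11,4)=9330+4·34105=145750
Read S(11,2) = 1023, S(11,3) = 28501, S(11,4) = 145750.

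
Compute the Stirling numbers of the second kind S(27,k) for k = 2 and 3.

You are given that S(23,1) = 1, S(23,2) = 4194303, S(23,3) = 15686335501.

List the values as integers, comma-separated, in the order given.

@24  (24,1):1·1+0→1, (24,2):4194303·2+1→8388607, (24,3):15686335501·3+4194303→47063200806
@25  (25,1):1·1+0→1, (25,2):8388607·2+1→16777215, (25,3):47063200806·3+8388607→141197991025
@26  (26,1):1·1+0→1, (26,2):16777215·2+1→33554431, (26,3):141197991025·3+16777215→423610750290
@27  (27,2):33554431·2+1→67108863, (27,3):423610750290·3+33554431→1270865805301
Read S(27,2) = 67108863, S(27,3) = 1270865805301.

67108863, 1270865805301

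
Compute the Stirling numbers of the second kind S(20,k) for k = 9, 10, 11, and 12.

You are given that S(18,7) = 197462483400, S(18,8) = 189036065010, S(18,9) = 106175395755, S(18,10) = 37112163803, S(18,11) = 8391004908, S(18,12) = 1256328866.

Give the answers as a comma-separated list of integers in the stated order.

12011282644725, 5917584964655, 1900842429486, 411016633391

i=19: T(19,8)=197462483400+8·189036065010=1709751003480 | T(19,9)=189036065010+9·106175395755=1144614626805 | T(19,10)=106175395755+10·37112163803=477297033785 | T(19,11)=37112163803+11·8391004908=129413217791 | T(19,12)=8391004908+12·1256328866=23466951300
i=20: T(20,9)=1709751003480+9·1144614626805=12011282644725 | T(20,10)=1144614626805+10·477297033785=5917584964655 | T(20,11)=477297033785+11·129413217791=1900842429486 | T(20,12)=129413217791+12·23466951300=411016633391
Read S(20,9) = 12011282644725, S(20,10) = 5917584964655, S(20,11) = 1900842429486, S(20,12) = 411016633391.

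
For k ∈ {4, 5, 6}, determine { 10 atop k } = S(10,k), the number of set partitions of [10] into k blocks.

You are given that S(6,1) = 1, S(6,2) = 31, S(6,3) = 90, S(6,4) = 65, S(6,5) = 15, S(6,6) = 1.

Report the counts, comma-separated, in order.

i=7: T(7,1)=0+1·1=1 | T(7,2)=1+2·31=63 | T(7,3)=31+3·90=301 | T(7,4)=90+4·65=350 | T(7,5)=65+5·15=140 | T(7,6)=15+6·1=21
i=8: T(8,2)=1+2·63=127 | T(8,3)=63+3·301=966 | T(8,4)=301+4·350=1701 | T(8,5)=350+5·140=1050 | T(8,6)=140+6·21=266
i=9: T(9,3)=127+3·966=3025 | T(9,4)=966+4·1701=7770 | T(9,5)=1701+5·1050=6951 | T(9,6)=1050+6·266=2646
i=10: T(10,4)=3025+4·7770=34105 | T(10,5)=7770+5·6951=42525 | T(10,6)=6951+6·2646=22827
Read S(10,4) = 34105, S(10,5) = 42525, S(10,6) = 22827.

34105, 42525, 22827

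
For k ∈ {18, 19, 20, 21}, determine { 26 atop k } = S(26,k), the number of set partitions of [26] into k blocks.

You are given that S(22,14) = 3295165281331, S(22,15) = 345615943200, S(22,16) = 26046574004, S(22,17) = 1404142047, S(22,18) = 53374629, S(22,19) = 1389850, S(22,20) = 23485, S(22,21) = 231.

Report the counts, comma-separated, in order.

[23] T[23,15]:15*345615943200+3295165281331=8479404429331 · T[23,16]:16*26046574004+345615943200=762361127264 · T[23,17]:17*1404142047+26046574004=49916988803 · T[23,18]:18*53374629+1404142047=2364885369 · T[23,19]:19*1389850+53374629=79781779 · T[23,20]:20*23485+1389850=1859550 · T[23,21]:21*231+23485=28336
[24] T[24,16]:16*762361127264+8479404429331=20677182465555 · T[24,17]:17*49916988803+762361127264=1610949936915 · T[24,18]:18*2364885369+49916988803=92484925445 · T[24,19]:19*79781779+2364885369=3880739170 · T[24,20]:20*1859550+79781779=116972779 · T[24,21]:21*28336+1859550=2454606
[25] T[25,17]:17*1610949936915+20677182465555=48063331393110 · T[25,18]:18*92484925445+1610949936915=3275678594925 · T[25,19]:19*3880739170+92484925445=166218969675 · T[25,20]:20*116972779+3880739170=6220194750 · T[25,21]:21*2454606+116972779=168519505
[26] T[26,18]:18*3275678594925+48063331393110=107025546101760 · T[26,19]:19*166218969675+3275678594925=6433839018750 · T[26,20]:20*6220194750+166218969675=290622864675 · T[26,21]:21*168519505+6220194750=9759104355
Read S(26,18) = 107025546101760, S(26,19) = 6433839018750, S(26,20) = 290622864675, S(26,21) = 9759104355.

107025546101760, 6433839018750, 290622864675, 9759104355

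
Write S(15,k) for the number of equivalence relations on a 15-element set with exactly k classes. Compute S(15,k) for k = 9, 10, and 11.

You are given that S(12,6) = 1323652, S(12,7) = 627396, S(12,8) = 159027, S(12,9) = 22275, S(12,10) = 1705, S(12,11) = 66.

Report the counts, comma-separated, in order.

67128490, 12662650, 1479478

i=13: T(13,7)=1323652+7·627396=5715424 | T(13,8)=627396+8·159027=1899612 | T(13,9)=159027+9·22275=359502 | T(13,10)=22275+10·1705=39325 | T(13,11)=1705+11·66=2431
i=14: T(14,8)=5715424+8·1899612=20912320 | T(14,9)=1899612+9·359502=5135130 | T(14,10)=359502+10·39325=752752 | T(14,11)=39325+11·2431=66066
i=15: T(15,9)=20912320+9·5135130=67128490 | T(15,10)=5135130+10·752752=12662650 | T(15,11)=752752+11·66066=1479478
Read S(15,9) = 67128490, S(15,10) = 12662650, S(15,11) = 1479478.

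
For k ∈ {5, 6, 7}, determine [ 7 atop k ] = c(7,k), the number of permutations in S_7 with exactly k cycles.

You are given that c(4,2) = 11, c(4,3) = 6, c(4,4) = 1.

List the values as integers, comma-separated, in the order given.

175, 21, 1

i=5: T(5,3)=11+4·6=35 | T(5,4)=6+4·1=10 | T(5,5)=1+4·0=1
i=6: T(6,4)=35+5·10=85 | T(6,5)=10+5·1=15 | T(6,6)=1+5·0=1
i=7: T(7,5)=85+6·15=175 | T(7,6)=15+6·1=21 | T(7,7)=1+6·0=1
Read c(7,5) = 175, c(7,6) = 21, c(7,7) = 1.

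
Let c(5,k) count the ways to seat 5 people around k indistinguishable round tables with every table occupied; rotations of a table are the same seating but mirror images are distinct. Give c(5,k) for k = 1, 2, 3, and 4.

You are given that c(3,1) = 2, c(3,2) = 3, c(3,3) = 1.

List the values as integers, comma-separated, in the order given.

24, 50, 35, 10

@4  (4,1):2·3+0→6, (4,2):3·3+2→11, (4,3):1·3+3→6, (4,4):0·3+1→1
@5  (5,1):6·4+0→24, (5,2):11·4+6→50, (5,3):6·4+11→35, (5,4):1·4+6→10
Read c(5,1) = 24, c(5,2) = 50, c(5,3) = 35, c(5,4) = 10.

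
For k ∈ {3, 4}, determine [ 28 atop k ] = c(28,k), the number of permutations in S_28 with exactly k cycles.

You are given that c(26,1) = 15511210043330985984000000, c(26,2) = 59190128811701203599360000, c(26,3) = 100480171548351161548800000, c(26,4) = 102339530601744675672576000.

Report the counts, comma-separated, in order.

73689668464006010184007680000, 77226989703299075087834112000

row 27: T[27][2]=26·59190128811701203599360000+15511210043330985984000000=1554454559147562279567360000  T[27][3]=26·100480171548351161548800000+59190128811701203599360000=2671674589068831403868160000  T[27][4]=26·102339530601744675672576000+100480171548351161548800000=2761307967193712729035776000
row 28: T[28][3]=27·2671674589068831403868160000+1554454559147562279567360000=73689668464006010184007680000  T[28][4]=27·2761307967193712729035776000+2671674589068831403868160000=77226989703299075087834112000
Read c(28,3) = 73689668464006010184007680000, c(28,4) = 77226989703299075087834112000.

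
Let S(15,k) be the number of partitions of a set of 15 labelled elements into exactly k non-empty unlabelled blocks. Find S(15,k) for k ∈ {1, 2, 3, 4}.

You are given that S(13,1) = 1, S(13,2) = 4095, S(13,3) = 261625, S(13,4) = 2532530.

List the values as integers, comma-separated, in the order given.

r14: T_14,1=1×1+0=1; T_14,2=2×4095+1=8191; T_14,3=3×261625+4095=788970; T_14,4=4×2532530+261625=10391745
r15: T_15,1=1×1+0=1; T_15,2=2×8191+1=16383; T_15,3=3×788970+8191=2375101; T_15,4=4×10391745+788970=42355950
Read S(15,1) = 1, S(15,2) = 16383, S(15,3) = 2375101, S(15,4) = 42355950.

1, 16383, 2375101, 42355950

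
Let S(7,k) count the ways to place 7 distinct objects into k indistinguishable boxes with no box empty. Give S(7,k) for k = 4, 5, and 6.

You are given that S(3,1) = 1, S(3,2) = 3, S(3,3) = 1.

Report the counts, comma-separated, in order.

i=4: T(4,1)=0+1·1=1 | T(4,2)=1+2·3=7 | T(4,3)=3+3·1=6 | T(4,4)=1+4·0=1
i=5: T(5,2)=1+2·7=15 | T(5,3)=7+3·6=25 | T(5,4)=6+4·1=10 | T(5,5)=1+5·0=1
i=6: T(6,3)=15+3·25=90 | T(6,4)=25+4·10=65 | T(6,5)=10+5·1=15 | T(6,6)=1+6·0=1
i=7: T(7,4)=90+4·65=350 | T(7,5)=65+5·15=140 | T(7,6)=15+6·1=21
Read S(7,4) = 350, S(7,5) = 140, S(7,6) = 21.

350, 140, 21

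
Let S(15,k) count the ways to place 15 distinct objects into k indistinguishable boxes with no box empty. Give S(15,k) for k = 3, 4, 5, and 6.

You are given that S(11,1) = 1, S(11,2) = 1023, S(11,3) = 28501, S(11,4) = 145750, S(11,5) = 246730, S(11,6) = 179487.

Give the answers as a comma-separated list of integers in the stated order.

[12] T[12,1]:1*1+0=1 · T[12,2]:2*1023+1=2047 · T[12,3]:3*28501+1023=86526 · T[12,4]:4*145750+28501=611501 · T[12,5]:5*246730+145750=1379400 · T[12,6]:6*179487+246730=1323652
[13] T[13,1]:1*1+0=1 · T[13,2]:2*2047+1=4095 · T[13,3]:3*86526+2047=261625 · T[13,4]:4*611501+86526=2532530 · T[13,5]:5*1379400+611501=7508501 · T[13,6]:6*1323652+1379400=9321312
[14] T[14,2]:2*4095+1=8191 · T[14,3]:3*261625+4095=788970 · T[14,4]:4*2532530+261625=10391745 · T[14,5]:5*7508501+2532530=40075035 · T[14,6]:6*9321312+7508501=63436373
[15] T[15,3]:3*788970+8191=2375101 · T[15,4]:4*10391745+788970=42355950 · T[15,5]:5*40075035+10391745=210766920 · T[15,6]:6*63436373+40075035=420693273
Read S(15,3) = 2375101, S(15,4) = 42355950, S(15,5) = 210766920, S(15,6) = 420693273.

2375101, 42355950, 210766920, 420693273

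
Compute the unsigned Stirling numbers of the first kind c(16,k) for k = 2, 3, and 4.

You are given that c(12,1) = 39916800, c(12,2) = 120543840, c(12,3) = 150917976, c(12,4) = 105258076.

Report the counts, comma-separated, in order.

row 13: T[13][1]=12·39916800+0=479001600  T[13][2]=12·120543840+39916800=1486442880  T[13][3]=12·150917976+120543840=1931559552  T[13][4]=12·105258076+150917976=1414014888
row 14: T[14][1]=13·479001600+0=6227020800  T[14][2]=13·1486442880+479001600=19802759040  T[14][3]=13·1931559552+1486442880=26596717056  T[14][4]=13·1414014888+1931559552=20313753096
row 15: T[15][1]=14·6227020800+0=87178291200  T[15][2]=14·19802759040+6227020800=283465647360  T[15][3]=14·26596717056+19802759040=392156797824  T[15][4]=14·20313753096+26596717056=310989260400
row 16: T[16][2]=15·283465647360+87178291200=4339163001600  T[16][3]=15·392156797824+283465647360=6165817614720  T[16][4]=15·310989260400+392156797824=5056995703824
Read c(16,2) = 4339163001600, c(16,3) = 6165817614720, c(16,4) = 5056995703824.

4339163001600, 6165817614720, 5056995703824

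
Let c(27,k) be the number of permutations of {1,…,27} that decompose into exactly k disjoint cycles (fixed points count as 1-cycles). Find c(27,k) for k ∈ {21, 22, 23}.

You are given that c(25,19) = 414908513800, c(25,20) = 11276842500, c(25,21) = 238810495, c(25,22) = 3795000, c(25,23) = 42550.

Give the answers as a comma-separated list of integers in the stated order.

row 26: T[26][20]=25·11276842500+414908513800=696829576300  T[26][21]=25·238810495+11276842500=17247104875  T[26][22]=25·3795000+238810495=333685495  T[26][23]=25·42550+3795000=4858750
row 27: T[27][21]=26·17247104875+696829576300=1145254303050  T[27][22]=26·333685495+17247104875=25922927745  T[27][23]=26·4858750+333685495=460012995
Read c(27,21) = 1145254303050, c(27,22) = 25922927745, c(27,23) = 460012995.

1145254303050, 25922927745, 460012995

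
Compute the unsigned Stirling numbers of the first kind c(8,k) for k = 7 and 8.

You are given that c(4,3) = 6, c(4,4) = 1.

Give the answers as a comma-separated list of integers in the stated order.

@5  (5,4):1·4+6→10, (5,5):0·4+1→1
@6  (6,5):1·5+10→15, (6,6):0·5+1→1
@7  (7,6):1·6+15→21, (7,7):0·6+1→1
@8  (8,7):1·7+21→28, (8,8):0·7+1→1
Read c(8,7) = 28, c(8,8) = 1.

28, 1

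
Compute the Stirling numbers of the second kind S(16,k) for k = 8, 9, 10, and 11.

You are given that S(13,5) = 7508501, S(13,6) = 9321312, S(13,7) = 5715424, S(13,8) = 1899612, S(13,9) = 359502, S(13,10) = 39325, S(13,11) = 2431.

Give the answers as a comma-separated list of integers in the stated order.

2141764053, 820784250, 193754990, 28936908

@14  (14,6):9321312·6+7508501→63436373, (14,7):5715424·7+9321312→49329280, (14,8):1899612·8+5715424→20912320, (14,9):359502·9+1899612→5135130, (14,10):39325·10+359502→752752, (14,11):2431·11+39325→66066
@15  (15,7):49329280·7+63436373→408741333, (15,8):20912320·8+49329280→216627840, (15,9):5135130·9+20912320→67128490, (15,10):752752·10+5135130→12662650, (15,11):66066·11+752752→1479478
@16  (16,8):216627840·8+408741333→2141764053, (16,9):67128490·9+216627840→820784250, (16,10):12662650·10+67128490→193754990, (16,11):1479478·11+12662650→28936908
Read S(16,8) = 2141764053, S(16,9) = 820784250, S(16,10) = 193754990, S(16,11) = 28936908.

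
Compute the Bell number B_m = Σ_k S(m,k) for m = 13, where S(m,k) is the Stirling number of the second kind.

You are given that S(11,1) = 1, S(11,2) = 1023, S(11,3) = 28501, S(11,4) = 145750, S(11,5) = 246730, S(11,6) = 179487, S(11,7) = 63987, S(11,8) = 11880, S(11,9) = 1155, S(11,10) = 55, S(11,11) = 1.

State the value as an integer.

row 12: T[12][1]=1·1+0=1  T[12][2]=2·1023+1=2047  T[12][3]=3·28501+1023=86526  T[12][4]=4·145750+28501=611501  T[12][5]=5·246730+145750=1379400  T[12][6]=6·179487+246730=1323652  T[12][7]=7·63987+179487=627396  T[12][8]=8·11880+63987=159027  T[12][9]=9·1155+11880=22275  T[12][10]=10·55+1155=1705  T[12][11]=11·1+55=66  T[12][12]=12·0+1=1
row 13: T[13][1]=1·1+0=1  T[13][2]=2·2047+1=4095  T[13][3]=3·86526+2047=261625  T[13][4]=4·611501+86526=2532530  T[13][5]=5·1379400+611501=7508501  T[13][6]=6·1323652+1379400=9321312  T[13][7]=7·627396+1323652=5715424  T[13][8]=8·159027+627396=1899612  T[13][9]=9·22275+159027=359502  T[13][10]=10·1705+22275=39325  T[13][11]=11·66+1705=2431  T[13][12]=12·1+66=78  T[13][13]=13·0+1=1
B_13 = ΣS(13,k) = 1+4095+261625+2532530+7508501+9321312+5715424+1899612+359502+39325+2431+78+1 = 27644437

27644437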